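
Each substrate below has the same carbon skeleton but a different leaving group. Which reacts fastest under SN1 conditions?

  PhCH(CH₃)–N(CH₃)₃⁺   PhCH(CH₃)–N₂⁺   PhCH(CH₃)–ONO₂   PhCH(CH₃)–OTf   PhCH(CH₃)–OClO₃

Same R in every case — rank the leaving groups.
The more stable X⁻ (or X) is on its own — i.e. the weaker a base it is — the better a leaving group it makes.
PhCH(CH₃)–N₂⁺ loses N₂: no meaningful conjugate acid; N₂ departs as an exceptionally stable neutral molecule
PhCH(CH₃)–OTf loses OTf⁻: pKₐ(CF₃SO₃H (triflic acid)) ≈ -14
PhCH(CH₃)–OClO₃ loses ClO₄⁻: pKₐ(HClO₄) ≈ -10
PhCH(CH₃)–ONO₂ loses NO₃⁻: pKₐ(HNO₃) ≈ -1.3
PhCH(CH₃)–N(CH₃)₃⁺ loses NR'₃: pKₐ(R'₃NH⁺) ≈ 10.7

PhCH(CH₃)–N₂⁺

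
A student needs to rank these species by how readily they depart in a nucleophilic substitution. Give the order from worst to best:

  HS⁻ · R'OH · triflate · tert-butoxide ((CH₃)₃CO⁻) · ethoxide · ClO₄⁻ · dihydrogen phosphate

triflate: pKₐ(CF₃SO₃H (triflic acid)) ≈ -14
ClO₄⁻: pKₐ(HClO₄) ≈ -10
R'OH: pKₐ(R'OH₂⁺) ≈ -2.4
dihydrogen phosphate: pKₐ(H₃PO₄) ≈ 2.1
HS⁻: pKₐ(H₂S) ≈ 7
ethoxide: pKₐ(CH₃CH₂OH) ≈ 16
tert-butoxide ((CH₃)₃CO⁻): pKₐ(t-BuOH) ≈ 18
Reversing gives the worst-to-best order requested.

tert-butoxide ((CH₃)₃CO⁻) < ethoxide < HS⁻ < dihydrogen phosphate < R'OH < ClO₄⁻ < triflate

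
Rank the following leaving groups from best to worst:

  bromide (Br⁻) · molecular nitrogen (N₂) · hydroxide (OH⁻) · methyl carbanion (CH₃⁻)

molecular nitrogen (N₂) > bromide (Br⁻) > hydroxide (OH⁻) > methyl carbanion (CH₃⁻)

Rank by basicity of the departing species: weakest base leaves most easily.
molecular nitrogen (N₂): no meaningful conjugate acid; N₂ departs as an exceptionally stable neutral molecule
bromide (Br⁻): pKₐ(HBr) ≈ -9
hydroxide (OH⁻): pKₐ(H₂O) ≈ 15.7
methyl carbanion (CH₃⁻): pKₐ(CH₄) ≈ 48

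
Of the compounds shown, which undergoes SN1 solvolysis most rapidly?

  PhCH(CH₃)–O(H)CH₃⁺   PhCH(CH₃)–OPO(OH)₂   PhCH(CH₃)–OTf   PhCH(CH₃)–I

PhCH(CH₃)–OTf

With the same alkyl group throughout, only the leaving group differentiates the rates.
Rank by basicity of the departing species: weakest base leaves most easily.
PhCH(CH₃)–OTf loses OTf⁻: pKₐ(CF₃SO₃H (triflic acid)) ≈ -14
PhCH(CH₃)–I loses I⁻: pKₐ(HI) ≈ -10
PhCH(CH₃)–O(H)CH₃⁺ loses R'OH: pKₐ(R'OH₂⁺) ≈ -2.4
PhCH(CH₃)–OPO(OH)₂ loses H₂PO₄⁻: pKₐ(H₃PO₄) ≈ 2.1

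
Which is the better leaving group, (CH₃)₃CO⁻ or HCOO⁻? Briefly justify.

HCOO⁻ is the better leaving group.
pKₐ(HCOOH) ≈ 3.8 versus pKₐ(t-BuOH) ≈ 18: HCOO⁻ is the much weaker base.
Resonance-stabilised carboxylate.

HCOO⁻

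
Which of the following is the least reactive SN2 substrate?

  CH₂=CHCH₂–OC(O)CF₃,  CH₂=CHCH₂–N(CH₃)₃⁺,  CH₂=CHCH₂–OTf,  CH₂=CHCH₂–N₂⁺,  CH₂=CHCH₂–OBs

CH₂=CHCH₂–N(CH₃)₃⁺

The skeletons are identical, so relative rate is governed entirely by leaving-group ability.
Rank by basicity of the departing species: weakest base leaves most easily.
CH₂=CHCH₂–N₂⁺ loses N₂: no meaningful conjugate acid; N₂ departs as an exceptionally stable neutral molecule
CH₂=CHCH₂–OTf loses OTf⁻: pKₐ(CF₃SO₃H (triflic acid)) ≈ -14
CH₂=CHCH₂–OBs loses OBs⁻: pKₐ(p-BrC₆H₄SO₃H) ≈ -2.8
CH₂=CHCH₂–OC(O)CF₃ loses CF₃COO⁻: pKₐ(CF₃COOH) ≈ 0.2
CH₂=CHCH₂–N(CH₃)₃⁺ loses NR'₃: pKₐ(R'₃NH⁺) ≈ 10.7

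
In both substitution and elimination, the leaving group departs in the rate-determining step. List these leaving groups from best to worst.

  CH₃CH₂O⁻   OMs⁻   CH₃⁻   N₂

N₂ > OMs⁻ > CH₃CH₂O⁻ > CH₃⁻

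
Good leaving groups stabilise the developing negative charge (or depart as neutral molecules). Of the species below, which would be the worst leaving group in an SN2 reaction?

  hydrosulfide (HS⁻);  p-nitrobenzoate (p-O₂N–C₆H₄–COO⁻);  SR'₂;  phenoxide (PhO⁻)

A good leaving group is a weak base: the lower the pKₐ of its conjugate acid, the more readily it departs.
SR'₂: pKₐ(R'₂SH⁺) ≈ -7
p-nitrobenzoate (p-O₂N–C₆H₄–COO⁻): pKₐ(p-nitrobenzoic acid) ≈ 3.4
hydrosulfide (HS⁻): pKₐ(H₂S) ≈ 7
phenoxide (PhO⁻): pKₐ(C₆H₅OH (phenol)) ≈ 10

phenoxide (PhO⁻)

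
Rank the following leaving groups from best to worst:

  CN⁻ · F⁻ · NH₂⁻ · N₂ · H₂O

A good leaving group is a weak base: the lower the pKₐ of its conjugate acid, the more readily it departs.
N₂: no meaningful conjugate acid; N₂ departs as an exceptionally stable neutral molecule
H₂O: pKₐ(H₃O⁺) ≈ -1.7 — neutral; leaves from a protonated alcohol (R–OH₂⁺)
F⁻: pKₐ(HF) ≈ 3.2
CN⁻: pKₐ(HCN) ≈ 9.2 — sp carbon stabilises the charge somewhat, but still a poor LG
NH₂⁻: pKₐ(NH₃) ≈ 38

N₂ > H₂O > F⁻ > CN⁻ > NH₂⁻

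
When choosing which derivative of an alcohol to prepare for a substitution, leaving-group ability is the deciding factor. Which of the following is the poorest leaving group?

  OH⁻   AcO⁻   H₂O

OH⁻

H₂O: pKₐ(H₃O⁺) ≈ -1.7
AcO⁻: pKₐ(CH₃COOH) ≈ 4.8
OH⁻: pKₐ(H₂O) ≈ 15.7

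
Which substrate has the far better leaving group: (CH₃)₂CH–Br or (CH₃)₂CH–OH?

From (CH₃)₂CH–OH the departing group would be OH⁻ (pKₐ(H₂O) ≈ 15.7). Strong base; essentially never leaves without prior activation.
From (CH₃)₂CH–Br the leaving group is Br⁻ (pKₐ(HBr) ≈ -9). Weak base; good leaving group.
(In practice (CH₃)₂CH–Br is made from (CH₃)₂CH–OH by treatment with PBr₃, replacing the hydroxyl with bromide.)

(CH₃)₂CH–Br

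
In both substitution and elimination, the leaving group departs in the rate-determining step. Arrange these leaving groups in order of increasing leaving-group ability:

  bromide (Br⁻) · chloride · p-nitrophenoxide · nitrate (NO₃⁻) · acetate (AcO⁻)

p-nitrophenoxide < acetate (AcO⁻) < nitrate (NO₃⁻) < chloride < bromide (Br⁻)

Rank by basicity of the departing species: weakest base leaves most easily.
bromide (Br⁻): pKₐ(HBr) ≈ -9
chloride: pKₐ(HCl) ≈ -7 — moderately weak base
nitrate (NO₃⁻): pKₐ(HNO₃) ≈ -1.3
acetate (AcO⁻): pKₐ(CH₃COOH) ≈ 4.8 — resonance-stabilised but still a weak base
p-nitrophenoxide: pKₐ(p-nitrophenol) ≈ 7.2
Listed from poorest to best leaving group as asked.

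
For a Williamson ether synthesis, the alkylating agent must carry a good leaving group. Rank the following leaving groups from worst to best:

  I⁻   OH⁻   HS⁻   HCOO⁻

Leaving-group ability tracks the stability of the departed species; conjugate-acid pKₐ is the usual yardstick (lower pKₐ → better LG).
I⁻: pKₐ(HI) ≈ -10
HCOO⁻: pKₐ(HCOOH) ≈ 3.8
HS⁻: pKₐ(H₂S) ≈ 7
OH⁻: pKₐ(H₂O) ≈ 15.7
Reversing gives the worst-to-best order requested.

OH⁻ < HS⁻ < HCOO⁻ < I⁻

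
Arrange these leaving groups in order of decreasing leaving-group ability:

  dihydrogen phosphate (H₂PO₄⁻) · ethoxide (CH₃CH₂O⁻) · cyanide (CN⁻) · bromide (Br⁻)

bromide (Br⁻) > dihydrogen phosphate (H₂PO₄⁻) > cyanide (CN⁻) > ethoxide (CH₃CH₂O⁻)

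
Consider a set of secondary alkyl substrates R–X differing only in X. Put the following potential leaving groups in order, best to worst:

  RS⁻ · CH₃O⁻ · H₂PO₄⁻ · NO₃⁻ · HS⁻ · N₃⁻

NO₃⁻ > H₂PO₄⁻ > N₃⁻ > HS⁻ > RS⁻ > CH₃O⁻

Rank by basicity of the departing species: weakest base leaves most easily.
NO₃⁻: pKₐ(HNO₃) ≈ -1.3 — resonance-delocalised over three oxygens
H₂PO₄⁻: pKₐ(H₃PO₄) ≈ 2.1 — moderate base; biological leaving group after further activation
N₃⁻: pKₐ(HN₃) ≈ 4.7 — linear, resonance-stabilised
HS⁻: pKₐ(H₂S) ≈ 7
RS⁻: pKₐ(RSH (a thiol)) ≈ 10.5 — moderately basic; rarely leaves without activation
CH₃O⁻: pKₐ(CH₃OH) ≈ 15.5 — strong base; alkoxides do not leave unassisted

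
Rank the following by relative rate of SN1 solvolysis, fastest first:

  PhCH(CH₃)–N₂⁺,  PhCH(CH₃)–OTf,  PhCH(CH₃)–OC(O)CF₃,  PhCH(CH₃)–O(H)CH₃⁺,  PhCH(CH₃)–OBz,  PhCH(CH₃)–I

PhCH(CH₃)–N₂⁺ > PhCH(CH₃)–OTf > PhCH(CH₃)–I > PhCH(CH₃)–O(H)CH₃⁺ > PhCH(CH₃)–OC(O)CF₃ > PhCH(CH₃)–OBz

Same R in every case — rank the leaving groups.
The more stable X⁻ (or X) is on its own — i.e. the weaker a base it is — the better a leaving group it makes.
PhCH(CH₃)–N₂⁺ loses N₂: no meaningful conjugate acid; N₂ departs as an exceptionally stable neutral molecule
PhCH(CH₃)–OTf loses OTf⁻: pKₐ(CF₃SO₃H (triflic acid)) ≈ -14
PhCH(CH₃)–I loses I⁻: pKₐ(HI) ≈ -10
PhCH(CH₃)–O(H)CH₃⁺ loses R'OH: pKₐ(R'OH₂⁺) ≈ -2.4
PhCH(CH₃)–OC(O)CF₃ loses CF₃COO⁻: pKₐ(CF₃COOH) ≈ 0.2
PhCH(CH₃)–OBz loses PhCOO⁻: pKₐ(C₆H₅COOH) ≈ 4.2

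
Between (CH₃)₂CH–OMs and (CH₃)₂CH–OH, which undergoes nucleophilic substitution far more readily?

(CH₃)₂CH–OMs

From (CH₃)₂CH–OH the departing group would be OH⁻ (pKₐ(H₂O) ≈ 15.7). Strong base; essentially never leaves without prior activation.
From (CH₃)₂CH–OMs the leaving group is OMs⁻ (pKₐ(CH₃SO₃H (MsOH)) ≈ -1.9). Resonance-delocalised alkanesulfonate.
(In practice (CH₃)₂CH–OMs is made from (CH₃)₂CH–OH by treatment with MsCl / Et₃N, converting the hydroxyl into a mesylate.)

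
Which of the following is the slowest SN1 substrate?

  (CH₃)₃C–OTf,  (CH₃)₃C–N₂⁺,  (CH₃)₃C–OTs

(CH₃)₃C–OTs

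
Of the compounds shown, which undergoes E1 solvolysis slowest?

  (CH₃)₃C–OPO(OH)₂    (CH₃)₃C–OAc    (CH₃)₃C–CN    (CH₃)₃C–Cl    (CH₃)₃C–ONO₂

(CH₃)₃C–CN

With the same alkyl group throughout, only the leaving group differentiates the rates.
Rank by basicity of the departing species: weakest base leaves most easily.
(CH₃)₃C–Cl loses Cl⁻: pKₐ(HCl) ≈ -7
(CH₃)₃C–ONO₂ loses NO₃⁻: pKₐ(HNO₃) ≈ -1.3
(CH₃)₃C–OPO(OH)₂ loses H₂PO₄⁻: pKₐ(H₃PO₄) ≈ 2.1
(CH₃)₃C–OAc loses AcO⁻: pKₐ(CH₃COOH) ≈ 4.8
(CH₃)₃C–CN loses CN⁻: pKₐ(HCN) ≈ 9.2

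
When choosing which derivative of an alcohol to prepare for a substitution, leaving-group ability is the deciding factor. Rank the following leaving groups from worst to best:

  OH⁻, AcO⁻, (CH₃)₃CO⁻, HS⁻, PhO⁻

(CH₃)₃CO⁻ < OH⁻ < PhO⁻ < HS⁻ < AcO⁻

AcO⁻: pKₐ(CH₃COOH) ≈ 4.8
HS⁻: pKₐ(H₂S) ≈ 7
PhO⁻: pKₐ(C₆H₅OH (phenol)) ≈ 10 — resonance into the ring helps, but still a poor LG
OH⁻: pKₐ(H₂O) ≈ 15.7 — strong base; essentially never leaves without prior activation
(CH₃)₃CO⁻: pKₐ(t-BuOH) ≈ 18 — bulky, strongly basic alkoxide
Reversing gives the worst-to-best order requested.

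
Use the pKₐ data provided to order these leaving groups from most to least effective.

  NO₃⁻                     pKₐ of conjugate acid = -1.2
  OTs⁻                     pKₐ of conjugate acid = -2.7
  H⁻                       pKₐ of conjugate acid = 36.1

OTs⁻ > NO₃⁻ > H⁻

Lower conjugate-acid pKₐ ⇒ weaker base ⇒ better leaving group.
Sorting by the given values: OTs⁻ (-2.7), NO₃⁻ (-1.2), H⁻ (36.1).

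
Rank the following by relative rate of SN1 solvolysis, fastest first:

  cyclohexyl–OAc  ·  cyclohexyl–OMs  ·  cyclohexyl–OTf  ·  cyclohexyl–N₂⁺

Same R in every case — rank the leaving groups.
Rank by basicity of the departing species: weakest base leaves most easily.
cyclohexyl–N₂⁺ loses N₂: no meaningful conjugate acid; N₂ departs as an exceptionally stable neutral molecule
cyclohexyl–OTf loses OTf⁻: pKₐ(CF₃SO₃H (triflic acid)) ≈ -14
cyclohexyl–OMs loses OMs⁻: pKₐ(CH₃SO₃H (MsOH)) ≈ -1.9
cyclohexyl–OAc loses AcO⁻: pKₐ(CH₃COOH) ≈ 4.8

cyclohexyl–N₂⁺ > cyclohexyl–OTf > cyclohexyl–OMs > cyclohexyl–OAc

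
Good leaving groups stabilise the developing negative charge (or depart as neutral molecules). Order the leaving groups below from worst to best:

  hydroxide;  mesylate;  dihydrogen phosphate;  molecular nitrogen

molecular nitrogen: no meaningful conjugate acid; N₂ departs as an exceptionally stable neutral molecule
mesylate: pKₐ(CH₃SO₃H (MsOH)) ≈ -1.9
dihydrogen phosphate: pKₐ(H₃PO₄) ≈ 2.1
hydroxide: pKₐ(H₂O) ≈ 15.7
Reversing gives the worst-to-best order requested.

hydroxide < dihydrogen phosphate < mesylate < molecular nitrogen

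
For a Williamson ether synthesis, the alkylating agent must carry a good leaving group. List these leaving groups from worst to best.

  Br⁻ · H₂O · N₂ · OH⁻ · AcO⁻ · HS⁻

OH⁻ < HS⁻ < AcO⁻ < H₂O < Br⁻ < N₂

The more stable X⁻ (or X) is on its own — i.e. the weaker a base it is — the better a leaving group it makes.
N₂: no meaningful conjugate acid; N₂ departs as an exceptionally stable neutral molecule
Br⁻: pKₐ(HBr) ≈ -9 — weak base; good leaving group
H₂O: pKₐ(H₃O⁺) ≈ -1.7 — neutral; leaves from a protonated alcohol (R–OH₂⁺)
AcO⁻: pKₐ(CH₃COOH) ≈ 4.8
HS⁻: pKₐ(H₂S) ≈ 7 — larger and more polarisable than the oxygen analogue
OH⁻: pKₐ(H₂O) ≈ 15.7
Listed from poorest to best leaving group as asked.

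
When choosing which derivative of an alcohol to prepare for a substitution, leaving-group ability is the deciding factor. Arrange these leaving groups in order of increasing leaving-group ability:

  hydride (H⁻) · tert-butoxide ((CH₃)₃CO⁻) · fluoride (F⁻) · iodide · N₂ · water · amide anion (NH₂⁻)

The more stable X⁻ (or X) is on its own — i.e. the weaker a base it is — the better a leaving group it makes.
N₂: no meaningful conjugate acid; N₂ departs as an exceptionally stable neutral molecule
iodide: pKₐ(HI) ≈ -10 — large, highly polarisable; very weak base
water: pKₐ(H₃O⁺) ≈ -1.7 — neutral; leaves from a protonated alcohol (R–OH₂⁺)
fluoride (F⁻): pKₐ(HF) ≈ 3.2 — small and strongly basic; the poor halide leaving group
tert-butoxide ((CH₃)₃CO⁻): pKₐ(t-BuOH) ≈ 18 — bulky, strongly basic alkoxide
hydride (H⁻): pKₐ(H₂) ≈ 36
amide anion (NH₂⁻): pKₐ(NH₃) ≈ 38 — extremely strong base; never a leaving group
Reversing gives the worst-to-best order requested.

amide anion (NH₂⁻) < hydride (H⁻) < tert-butoxide ((CH₃)₃CO⁻) < fluoride (F⁻) < water < iodide < N₂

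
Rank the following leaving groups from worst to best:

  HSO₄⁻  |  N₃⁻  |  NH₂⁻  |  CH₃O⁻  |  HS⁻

The more stable X⁻ (or X) is on its own — i.e. the weaker a base it is — the better a leaving group it makes.
HSO₄⁻: pKₐ(H₂SO₄) ≈ -3
N₃⁻: pKₐ(HN₃) ≈ 4.7
HS⁻: pKₐ(H₂S) ≈ 7
CH₃O⁻: pKₐ(CH₃OH) ≈ 15.5
NH₂⁻: pKₐ(NH₃) ≈ 38
Listed from poorest to best leaving group as asked.

NH₂⁻ < CH₃O⁻ < HS⁻ < N₃⁻ < HSO₄⁻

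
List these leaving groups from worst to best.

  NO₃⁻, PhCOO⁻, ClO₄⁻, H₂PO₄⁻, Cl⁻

Rank by basicity of the departing species: weakest base leaves most easily.
ClO₄⁻: pKₐ(HClO₄) ≈ -10 — extremely weak base; rarely used for safety reasons
Cl⁻: pKₐ(HCl) ≈ -7
NO₃⁻: pKₐ(HNO₃) ≈ -1.3 — resonance-delocalised over three oxygens
H₂PO₄⁻: pKₐ(H₃PO₄) ≈ 2.1 — moderate base; biological leaving group after further activation
PhCOO⁻: pKₐ(C₆H₅COOH) ≈ 4.2 — aryl carboxylate
Listed from poorest to best leaving group as asked.

PhCOO⁻ < H₂PO₄⁻ < NO₃⁻ < Cl⁻ < ClO₄⁻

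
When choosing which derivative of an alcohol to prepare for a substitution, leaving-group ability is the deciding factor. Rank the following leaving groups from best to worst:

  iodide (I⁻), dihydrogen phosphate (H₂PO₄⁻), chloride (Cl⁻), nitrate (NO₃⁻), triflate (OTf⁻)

triflate (OTf⁻) > iodide (I⁻) > chloride (Cl⁻) > nitrate (NO₃⁻) > dihydrogen phosphate (H₂PO₄⁻)

triflate (OTf⁻): pKₐ(CF₃SO₃H (triflic acid)) ≈ -14 — charge spread over three oxygens and a CF₃ group; the premier leaving group in synthesis
iodide (I⁻): pKₐ(HI) ≈ -10 — large, highly polarisable; very weak base
chloride (Cl⁻): pKₐ(HCl) ≈ -7
nitrate (NO₃⁻): pKₐ(HNO₃) ≈ -1.3
dihydrogen phosphate (H₂PO₄⁻): pKₐ(H₃PO₄) ≈ 2.1 — moderate base; biological leaving group after further activation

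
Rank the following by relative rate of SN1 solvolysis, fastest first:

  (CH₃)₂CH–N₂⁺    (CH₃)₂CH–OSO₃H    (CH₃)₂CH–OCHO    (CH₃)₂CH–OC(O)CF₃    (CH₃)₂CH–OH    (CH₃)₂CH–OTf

The skeletons are identical, so relative rate is governed entirely by leaving-group ability.
A good leaving group is a weak base: the lower the pKₐ of its conjugate acid, the more readily it departs.
(CH₃)₂CH–N₂⁺ loses N₂: no meaningful conjugate acid; N₂ departs as an exceptionally stable neutral molecule
(CH₃)₂CH–OTf loses OTf⁻: pKₐ(CF₃SO₃H (triflic acid)) ≈ -14
(CH₃)₂CH–OSO₃H loses HSO₄⁻: pKₐ(H₂SO₄) ≈ -3
(CH₃)₂CH–OC(O)CF₃ loses CF₃COO⁻: pKₐ(CF₃COOH) ≈ 0.2
(CH₃)₂CH–OCHO loses HCOO⁻: pKₐ(HCOOH) ≈ 3.8
(CH₃)₂CH–OH loses OH⁻: pKₐ(H₂O) ≈ 15.7

(CH₃)₂CH–N₂⁺ > (CH₃)₂CH–OTf > (CH₃)₂CH–OSO₃H > (CH₃)₂CH–OC(O)CF₃ > (CH₃)₂CH–OCHO > (CH₃)₂CH–OH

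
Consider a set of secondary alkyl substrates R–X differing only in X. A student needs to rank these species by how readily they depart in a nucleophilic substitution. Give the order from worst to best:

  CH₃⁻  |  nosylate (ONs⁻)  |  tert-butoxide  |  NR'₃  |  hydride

nosylate (ONs⁻): pKₐ(p-O₂NC₆H₄SO₃H) ≈ -3.5
NR'₃: pKₐ(R'₃NH⁺) ≈ 10.7
tert-butoxide: pKₐ(t-BuOH) ≈ 18
hydride: pKₐ(H₂) ≈ 36
CH₃⁻: pKₐ(CH₄) ≈ 48
Reversing gives the worst-to-best order requested.

CH₃⁻ < hydride < tert-butoxide < NR'₃ < nosylate (ONs⁻)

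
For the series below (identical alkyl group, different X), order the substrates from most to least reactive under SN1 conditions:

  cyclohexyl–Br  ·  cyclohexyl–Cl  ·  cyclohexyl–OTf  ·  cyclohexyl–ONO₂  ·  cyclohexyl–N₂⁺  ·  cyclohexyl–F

Identical carbon frameworks mean the comparison reduces to leaving-group quality.
Rank by basicity of the departing species: weakest base leaves most easily.
cyclohexyl–N₂⁺ loses N₂: no meaningful conjugate acid; N₂ departs as an exceptionally stable neutral molecule
cyclohexyl–OTf loses OTf⁻: pKₐ(CF₃SO₃H (triflic acid)) ≈ -14
cyclohexyl–Br loses Br⁻: pKₐ(HBr) ≈ -9
cyclohexyl–Cl loses Cl⁻: pKₐ(HCl) ≈ -7
cyclohexyl–ONO₂ loses NO₃⁻: pKₐ(HNO₃) ≈ -1.3
cyclohexyl–F loses F⁻: pKₐ(HF) ≈ 3.2

cyclohexyl–N₂⁺ > cyclohexyl–OTf > cyclohexyl–Br > cyclohexyl–Cl > cyclohexyl–ONO₂ > cyclohexyl–F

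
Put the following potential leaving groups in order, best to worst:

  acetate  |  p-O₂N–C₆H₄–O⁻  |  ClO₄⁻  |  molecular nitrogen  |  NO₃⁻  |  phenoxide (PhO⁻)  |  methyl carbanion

A good leaving group is a weak base: the lower the pKₐ of its conjugate acid, the more readily it departs.
molecular nitrogen: no meaningful conjugate acid; N₂ departs as an exceptionally stable neutral molecule
ClO₄⁻: pKₐ(HClO₄) ≈ -10
NO₃⁻: pKₐ(HNO₃) ≈ -1.3
acetate: pKₐ(CH₃COOH) ≈ 4.8
p-O₂N–C₆H₄–O⁻: pKₐ(p-nitrophenol) ≈ 7.2
phenoxide (PhO⁻): pKₐ(C₆H₅OH (phenol)) ≈ 10
methyl carbanion: pKₐ(CH₄) ≈ 48

molecular nitrogen > ClO₄⁻ > NO₃⁻ > acetate > p-O₂N–C₆H₄–O⁻ > phenoxide (PhO⁻) > methyl carbanion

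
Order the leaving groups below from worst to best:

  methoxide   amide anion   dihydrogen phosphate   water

water: pKₐ(H₃O⁺) ≈ -1.7
dihydrogen phosphate: pKₐ(H₃PO₄) ≈ 2.1 — moderate base; biological leaving group after further activation
methoxide: pKₐ(CH₃OH) ≈ 15.5
amide anion: pKₐ(NH₃) ≈ 38
Listed from poorest to best leaving group as asked.

amide anion < methoxide < dihydrogen phosphate < water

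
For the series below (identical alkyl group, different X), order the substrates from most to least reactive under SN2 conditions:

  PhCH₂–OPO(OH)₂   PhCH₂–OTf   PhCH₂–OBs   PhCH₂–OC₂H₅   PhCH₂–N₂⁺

The skeletons are identical, so relative rate is governed entirely by leaving-group ability.
Rank by basicity of the departing species: weakest base leaves most easily.
PhCH₂–N₂⁺ loses N₂: no meaningful conjugate acid; N₂ departs as an exceptionally stable neutral molecule
PhCH₂–OTf loses OTf⁻: pKₐ(CF₃SO₃H (triflic acid)) ≈ -14
PhCH₂–OBs loses OBs⁻: pKₐ(p-BrC₆H₄SO₃H) ≈ -2.8
PhCH₂–OPO(OH)₂ loses H₂PO₄⁻: pKₐ(H₃PO₄) ≈ 2.1
PhCH₂–OC₂H₅ loses CH₃CH₂O⁻: pKₐ(CH₃CH₂OH) ≈ 16

PhCH₂–N₂⁺ > PhCH₂–OTf > PhCH₂–OBs > PhCH₂–OPO(OH)₂ > PhCH₂–OC₂H₅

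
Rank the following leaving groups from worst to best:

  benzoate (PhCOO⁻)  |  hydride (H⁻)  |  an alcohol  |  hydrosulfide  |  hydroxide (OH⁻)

hydride (H⁻) < hydroxide (OH⁻) < hydrosulfide < benzoate (PhCOO⁻) < an alcohol

A good leaving group is a weak base: the lower the pKₐ of its conjugate acid, the more readily it departs.
an alcohol: pKₐ(R'OH₂⁺) ≈ -2.4
benzoate (PhCOO⁻): pKₐ(C₆H₅COOH) ≈ 4.2 — aryl carboxylate
hydrosulfide: pKₐ(H₂S) ≈ 7
hydroxide (OH⁻): pKₐ(H₂O) ≈ 15.7 — strong base; essentially never leaves without prior activation
hydride (H⁻): pKₐ(H₂) ≈ 36
Listed from poorest to best leaving group as asked.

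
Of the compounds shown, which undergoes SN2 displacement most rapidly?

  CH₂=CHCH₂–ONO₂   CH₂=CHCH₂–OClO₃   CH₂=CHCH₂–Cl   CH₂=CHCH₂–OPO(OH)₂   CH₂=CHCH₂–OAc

Identical carbon frameworks mean the comparison reduces to leaving-group quality.
A good leaving group is a weak base: the lower the pKₐ of its conjugate acid, the more readily it departs.
CH₂=CHCH₂–OClO₃ loses ClO₄⁻: pKₐ(HClO₄) ≈ -10
CH₂=CHCH₂–Cl loses Cl⁻: pKₐ(HCl) ≈ -7
CH₂=CHCH₂–ONO₂ loses NO₃⁻: pKₐ(HNO₃) ≈ -1.3
CH₂=CHCH₂–OPO(OH)₂ loses H₂PO₄⁻: pKₐ(H₃PO₄) ≈ 2.1
CH₂=CHCH₂–OAc loses AcO⁻: pKₐ(CH₃COOH) ≈ 4.8

CH₂=CHCH₂–OClO₃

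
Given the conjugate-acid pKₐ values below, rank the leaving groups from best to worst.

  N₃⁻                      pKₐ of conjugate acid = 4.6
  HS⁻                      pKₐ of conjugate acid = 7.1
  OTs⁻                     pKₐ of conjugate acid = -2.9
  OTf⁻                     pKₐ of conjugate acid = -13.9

Lower conjugate-acid pKₐ ⇒ weaker base ⇒ better leaving group.
Sorting by the given values: OTf⁻ (-13.9), OTs⁻ (-2.9), N₃⁻ (4.6), HS⁻ (7.1).

OTf⁻ > OTs⁻ > N₃⁻ > HS⁻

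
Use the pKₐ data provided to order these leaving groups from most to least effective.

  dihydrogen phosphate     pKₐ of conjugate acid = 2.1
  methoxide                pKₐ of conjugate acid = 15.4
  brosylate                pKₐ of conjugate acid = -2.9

brosylate > dihydrogen phosphate > methoxide

Lower conjugate-acid pKₐ ⇒ weaker base ⇒ better leaving group.
Sorting by the given values: brosylate (-2.9), dihydrogen phosphate (2.1), methoxide (15.4).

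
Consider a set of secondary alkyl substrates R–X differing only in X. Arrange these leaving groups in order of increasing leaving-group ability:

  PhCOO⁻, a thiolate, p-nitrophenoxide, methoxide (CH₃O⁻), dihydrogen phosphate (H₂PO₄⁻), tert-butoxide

Rank by basicity of the departing species: weakest base leaves most easily.
dihydrogen phosphate (H₂PO₄⁻): pKₐ(H₃PO₄) ≈ 2.1
PhCOO⁻: pKₐ(C₆H₅COOH) ≈ 4.2
p-nitrophenoxide: pKₐ(p-nitrophenol) ≈ 7.2
a thiolate: pKₐ(RSH (a thiol)) ≈ 10.5
methoxide (CH₃O⁻): pKₐ(CH₃OH) ≈ 15.5 — strong base; alkoxides do not leave unassisted
tert-butoxide: pKₐ(t-BuOH) ≈ 18
Listed from poorest to best leaving group as asked.

tert-butoxide < methoxide (CH₃O⁻) < a thiolate < p-nitrophenoxide < PhCOO⁻ < dihydrogen phosphate (H₂PO₄⁻)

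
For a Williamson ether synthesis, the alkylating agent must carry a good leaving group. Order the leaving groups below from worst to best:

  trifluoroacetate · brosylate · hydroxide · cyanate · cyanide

hydroxide < cyanide < cyanate < trifluoroacetate < brosylate

A good leaving group is a weak base: the lower the pKₐ of its conjugate acid, the more readily it departs.
brosylate: pKₐ(p-BrC₆H₄SO₃H) ≈ -2.8
trifluoroacetate: pKₐ(CF₃COOH) ≈ 0.2
cyanate: pKₐ(HOCN) ≈ 3.5
cyanide: pKₐ(HCN) ≈ 9.2
hydroxide: pKₐ(H₂O) ≈ 15.7
The question asks for worst first, so the sequence is read in increasing leaving-group ability.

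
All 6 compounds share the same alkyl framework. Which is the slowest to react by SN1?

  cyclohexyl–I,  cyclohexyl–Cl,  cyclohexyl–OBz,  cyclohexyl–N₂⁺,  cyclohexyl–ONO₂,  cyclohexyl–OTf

cyclohexyl–OBz

Same R in every case — rank the leaving groups.
Rank by basicity of the departing species: weakest base leaves most easily.
cyclohexyl–N₂⁺ loses N₂: no meaningful conjugate acid; N₂ departs as an exceptionally stable neutral molecule
cyclohexyl–OTf loses OTf⁻: pKₐ(CF₃SO₃H (triflic acid)) ≈ -14
cyclohexyl–I loses I⁻: pKₐ(HI) ≈ -10
cyclohexyl–Cl loses Cl⁻: pKₐ(HCl) ≈ -7
cyclohexyl–ONO₂ loses NO₃⁻: pKₐ(HNO₃) ≈ -1.3
cyclohexyl–OBz loses PhCOO⁻: pKₐ(C₆H₅COOH) ≈ 4.2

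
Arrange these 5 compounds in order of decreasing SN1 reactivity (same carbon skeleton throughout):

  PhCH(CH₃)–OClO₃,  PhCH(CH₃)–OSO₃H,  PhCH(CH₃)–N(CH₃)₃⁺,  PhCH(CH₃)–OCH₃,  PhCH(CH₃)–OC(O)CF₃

PhCH(CH₃)–OClO₃ > PhCH(CH₃)–OSO₃H > PhCH(CH₃)–OC(O)CF₃ > PhCH(CH₃)–N(CH₃)₃⁺ > PhCH(CH₃)–OCH₃

The skeletons are identical, so relative rate is governed entirely by leaving-group ability.
Rank by basicity of the departing species: weakest base leaves most easily.
PhCH(CH₃)–OClO₃ loses ClO₄⁻: pKₐ(HClO₄) ≈ -10
PhCH(CH₃)–OSO₃H loses HSO₄⁻: pKₐ(H₂SO₄) ≈ -3
PhCH(CH₃)–OC(O)CF₃ loses CF₃COO⁻: pKₐ(CF₃COOH) ≈ 0.2
PhCH(CH₃)–N(CH₃)₃⁺ loses NR'₃: pKₐ(R'₃NH⁺) ≈ 10.7
PhCH(CH₃)–OCH₃ loses CH₃O⁻: pKₐ(CH₃OH) ≈ 15.5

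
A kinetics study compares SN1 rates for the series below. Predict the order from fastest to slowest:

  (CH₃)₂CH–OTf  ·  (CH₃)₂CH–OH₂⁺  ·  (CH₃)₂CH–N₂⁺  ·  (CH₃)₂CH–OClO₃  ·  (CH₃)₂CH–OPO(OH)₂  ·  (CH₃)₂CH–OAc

(CH₃)₂CH–N₂⁺ > (CH₃)₂CH–OTf > (CH₃)₂CH–OClO₃ > (CH₃)₂CH–OH₂⁺ > (CH₃)₂CH–OPO(OH)₂ > (CH₃)₂CH–OAc

Same R in every case — rank the leaving groups.
Rank by basicity of the departing species: weakest base leaves most easily.
(CH₃)₂CH–N₂⁺ loses N₂: no meaningful conjugate acid; N₂ departs as an exceptionally stable neutral molecule
(CH₃)₂CH–OTf loses OTf⁻: pKₐ(CF₃SO₃H (triflic acid)) ≈ -14
(CH₃)₂CH–OClO₃ loses ClO₄⁻: pKₐ(HClO₄) ≈ -10
(CH₃)₂CH–OH₂⁺ loses H₂O: pKₐ(H₃O⁺) ≈ -1.7
(CH₃)₂CH–OPO(OH)₂ loses H₂PO₄⁻: pKₐ(H₃PO₄) ≈ 2.1
(CH₃)₂CH–OAc loses AcO⁻: pKₐ(CH₃COOH) ≈ 4.8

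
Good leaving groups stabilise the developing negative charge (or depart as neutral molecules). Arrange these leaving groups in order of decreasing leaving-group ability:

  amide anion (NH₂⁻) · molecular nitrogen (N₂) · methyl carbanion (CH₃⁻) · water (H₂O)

molecular nitrogen (N₂): no meaningful conjugate acid; N₂ departs as an exceptionally stable neutral molecule
water (H₂O): pKₐ(H₃O⁺) ≈ -1.7
amide anion (NH₂⁻): pKₐ(NH₃) ≈ 38
methyl carbanion (CH₃⁻): pKₐ(CH₄) ≈ 48

molecular nitrogen (N₂) > water (H₂O) > amide anion (NH₂⁻) > methyl carbanion (CH₃⁻)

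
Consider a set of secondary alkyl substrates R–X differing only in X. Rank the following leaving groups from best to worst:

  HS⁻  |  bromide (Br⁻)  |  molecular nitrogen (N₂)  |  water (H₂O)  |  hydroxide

A good leaving group is a weak base: the lower the pKₐ of its conjugate acid, the more readily it departs.
molecular nitrogen (N₂): no meaningful conjugate acid; N₂ departs as an exceptionally stable neutral molecule
bromide (Br⁻): pKₐ(HBr) ≈ -9
water (H₂O): pKₐ(H₃O⁺) ≈ -1.7
HS⁻: pKₐ(H₂S) ≈ 7 — larger and more polarisable than the oxygen analogue
hydroxide: pKₐ(H₂O) ≈ 15.7 — strong base; essentially never leaves without prior activation

molecular nitrogen (N₂) > bromide (Br⁻) > water (H₂O) > HS⁻ > hydroxide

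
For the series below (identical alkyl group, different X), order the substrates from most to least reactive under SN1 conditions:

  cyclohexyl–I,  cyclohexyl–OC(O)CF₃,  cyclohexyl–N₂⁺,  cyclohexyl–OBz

cyclohexyl–N₂⁺ > cyclohexyl–I > cyclohexyl–OC(O)CF₃ > cyclohexyl–OBz

Identical carbon frameworks mean the comparison reduces to leaving-group quality.
A good leaving group is a weak base: the lower the pKₐ of its conjugate acid, the more readily it departs.
cyclohexyl–N₂⁺ loses N₂: no meaningful conjugate acid; N₂ departs as an exceptionally stable neutral molecule
cyclohexyl–I loses I⁻: pKₐ(HI) ≈ -10
cyclohexyl–OC(O)CF₃ loses CF₃COO⁻: pKₐ(CF₃COOH) ≈ 0.2
cyclohexyl–OBz loses PhCOO⁻: pKₐ(C₆H₅COOH) ≈ 4.2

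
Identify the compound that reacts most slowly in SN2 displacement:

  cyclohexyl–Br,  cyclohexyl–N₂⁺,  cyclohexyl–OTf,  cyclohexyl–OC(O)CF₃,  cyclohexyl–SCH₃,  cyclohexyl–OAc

cyclohexyl–SCH₃

Identical carbon frameworks mean the comparison reduces to leaving-group quality.
The more stable X⁻ (or X) is on its own — i.e. the weaker a base it is — the better a leaving group it makes.
cyclohexyl–N₂⁺ loses N₂: no meaningful conjugate acid; N₂ departs as an exceptionally stable neutral molecule
cyclohexyl–OTf loses OTf⁻: pKₐ(CF₃SO₃H (triflic acid)) ≈ -14
cyclohexyl–Br loses Br⁻: pKₐ(HBr) ≈ -9
cyclohexyl–OC(O)CF₃ loses CF₃COO⁻: pKₐ(CF₃COOH) ≈ 0.2
cyclohexyl–OAc loses AcO⁻: pKₐ(CH₃COOH) ≈ 4.8
cyclohexyl–SCH₃ loses RS⁻: pKₐ(RSH (a thiol)) ≈ 10.5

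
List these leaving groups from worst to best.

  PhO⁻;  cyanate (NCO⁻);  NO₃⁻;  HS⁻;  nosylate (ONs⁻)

PhO⁻ < HS⁻ < cyanate (NCO⁻) < NO₃⁻ < nosylate (ONs⁻)

Leaving-group ability tracks the stability of the departed species; conjugate-acid pKₐ is the usual yardstick (lower pKₐ → better LG).
nosylate (ONs⁻): pKₐ(p-O₂NC₆H₄SO₃H) ≈ -3.5
NO₃⁻: pKₐ(HNO₃) ≈ -1.3 — resonance-delocalised over three oxygens
cyanate (NCO⁻): pKₐ(HOCN) ≈ 3.5 — resonance between N and O
HS⁻: pKₐ(H₂S) ≈ 7 — larger and more polarisable than the oxygen analogue
PhO⁻: pKₐ(C₆H₅OH (phenol)) ≈ 10
Reversing gives the worst-to-best order requested.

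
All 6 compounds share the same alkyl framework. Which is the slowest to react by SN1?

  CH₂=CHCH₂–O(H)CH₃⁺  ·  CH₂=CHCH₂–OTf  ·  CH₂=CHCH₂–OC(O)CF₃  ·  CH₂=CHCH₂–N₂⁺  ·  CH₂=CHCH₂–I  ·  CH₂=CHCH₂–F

CH₂=CHCH₂–F

The skeletons are identical, so relative rate is governed entirely by leaving-group ability.
Rank by basicity of the departing species: weakest base leaves most easily.
CH₂=CHCH₂–N₂⁺ loses N₂: no meaningful conjugate acid; N₂ departs as an exceptionally stable neutral molecule
CH₂=CHCH₂–OTf loses OTf⁻: pKₐ(CF₃SO₃H (triflic acid)) ≈ -14
CH₂=CHCH₂–I loses I⁻: pKₐ(HI) ≈ -10
CH₂=CHCH₂–O(H)CH₃⁺ loses R'OH: pKₐ(R'OH₂⁺) ≈ -2.4
CH₂=CHCH₂–OC(O)CF₃ loses CF₃COO⁻: pKₐ(CF₃COOH) ≈ 0.2
CH₂=CHCH₂–F loses F⁻: pKₐ(HF) ≈ 3.2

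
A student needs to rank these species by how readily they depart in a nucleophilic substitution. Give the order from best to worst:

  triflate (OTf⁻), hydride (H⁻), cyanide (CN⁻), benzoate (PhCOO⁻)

Rank by basicity of the departing species: weakest base leaves most easily.
triflate (OTf⁻): pKₐ(CF₃SO₃H (triflic acid)) ≈ -14 — charge spread over three oxygens and a CF₃ group; the premier leaving group in synthesis
benzoate (PhCOO⁻): pKₐ(C₆H₅COOH) ≈ 4.2 — aryl carboxylate
cyanide (CN⁻): pKₐ(HCN) ≈ 9.2 — sp carbon stabilises the charge somewhat, but still a poor LG
hydride (H⁻): pKₐ(H₂) ≈ 36

triflate (OTf⁻) > benzoate (PhCOO⁻) > cyanide (CN⁻) > hydride (H⁻)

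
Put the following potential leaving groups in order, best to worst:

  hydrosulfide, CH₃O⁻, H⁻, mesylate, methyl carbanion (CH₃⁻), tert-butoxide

The more stable X⁻ (or X) is on its own — i.e. the weaker a base it is — the better a leaving group it makes.
mesylate: pKₐ(CH₃SO₃H (MsOH)) ≈ -1.9
hydrosulfide: pKₐ(H₂S) ≈ 7
CH₃O⁻: pKₐ(CH₃OH) ≈ 15.5
tert-butoxide: pKₐ(t-BuOH) ≈ 18
H⁻: pKₐ(H₂) ≈ 36
methyl carbanion (CH₃⁻): pKₐ(CH₄) ≈ 48

mesylate > hydrosulfide > CH₃O⁻ > tert-butoxide > H⁻ > methyl carbanion (CH₃⁻)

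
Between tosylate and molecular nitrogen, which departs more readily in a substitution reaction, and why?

molecular nitrogen

molecular nitrogen is the better leaving group.
N₂ is the ultimate leaving group — it departs as an exceptionally stable neutral molecule, whereas tosylate (pKₐ(p-CH₃C₆H₄SO₃H (TsOH)) ≈ -2.8) is far more basic.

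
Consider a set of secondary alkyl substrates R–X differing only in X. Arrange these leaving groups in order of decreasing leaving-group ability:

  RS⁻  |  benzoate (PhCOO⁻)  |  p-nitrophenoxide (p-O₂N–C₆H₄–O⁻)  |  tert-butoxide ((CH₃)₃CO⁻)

benzoate (PhCOO⁻) > p-nitrophenoxide (p-O₂N–C₆H₄–O⁻) > RS⁻ > tert-butoxide ((CH₃)₃CO⁻)

benzoate (PhCOO⁻): pKₐ(C₆H₅COOH) ≈ 4.2
p-nitrophenoxide (p-O₂N–C₆H₄–O⁻): pKₐ(p-nitrophenol) ≈ 7.2
RS⁻: pKₐ(RSH (a thiol)) ≈ 10.5
tert-butoxide ((CH₃)₃CO⁻): pKₐ(t-BuOH) ≈ 18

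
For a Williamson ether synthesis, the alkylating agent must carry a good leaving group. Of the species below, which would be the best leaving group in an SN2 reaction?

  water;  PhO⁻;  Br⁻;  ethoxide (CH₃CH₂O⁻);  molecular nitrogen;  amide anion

molecular nitrogen: no meaningful conjugate acid; N₂ departs as an exceptionally stable neutral molecule
Br⁻: pKₐ(HBr) ≈ -9
water: pKₐ(H₃O⁺) ≈ -1.7
PhO⁻: pKₐ(C₆H₅OH (phenol)) ≈ 10
ethoxide (CH₃CH₂O⁻): pKₐ(CH₃CH₂OH) ≈ 16
amide anion: pKₐ(NH₃) ≈ 38

molecular nitrogen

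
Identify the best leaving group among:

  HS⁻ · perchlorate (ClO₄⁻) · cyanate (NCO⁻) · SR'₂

The more stable X⁻ (or X) is on its own — i.e. the weaker a base it is — the better a leaving group it makes.
perchlorate (ClO₄⁻): pKₐ(HClO₄) ≈ -10
SR'₂: pKₐ(R'₂SH⁺) ≈ -7
cyanate (NCO⁻): pKₐ(HOCN) ≈ 3.5
HS⁻: pKₐ(H₂S) ≈ 7

perchlorate (ClO₄⁻)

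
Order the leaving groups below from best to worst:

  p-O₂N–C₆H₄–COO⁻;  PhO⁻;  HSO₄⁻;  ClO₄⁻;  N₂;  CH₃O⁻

N₂: no meaningful conjugate acid; N₂ departs as an exceptionally stable neutral molecule
ClO₄⁻: pKₐ(HClO₄) ≈ -10
HSO₄⁻: pKₐ(H₂SO₄) ≈ -3
p-O₂N–C₆H₄–COO⁻: pKₐ(p-nitrobenzoic acid) ≈ 3.4
PhO⁻: pKₐ(C₆H₅OH (phenol)) ≈ 10
CH₃O⁻: pKₐ(CH₃OH) ≈ 15.5

N₂ > ClO₄⁻ > HSO₄⁻ > p-O₂N–C₆H₄–COO⁻ > PhO⁻ > CH₃O⁻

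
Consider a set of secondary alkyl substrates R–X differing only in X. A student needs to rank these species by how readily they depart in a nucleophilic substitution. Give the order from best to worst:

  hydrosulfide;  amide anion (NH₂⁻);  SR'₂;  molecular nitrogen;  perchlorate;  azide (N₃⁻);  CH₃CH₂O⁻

molecular nitrogen > perchlorate > SR'₂ > azide (N₃⁻) > hydrosulfide > CH₃CH₂O⁻ > amide anion (NH₂⁻)

A good leaving group is a weak base: the lower the pKₐ of its conjugate acid, the more readily it departs.
molecular nitrogen: no meaningful conjugate acid; N₂ departs as an exceptionally stable neutral molecule
perchlorate: pKₐ(HClO₄) ≈ -10 — extremely weak base; rarely used for safety reasons
SR'₂: pKₐ(R'₂SH⁺) ≈ -7 — neutral; leaves from a sulfonium salt (R–SR'₂⁺)
azide (N₃⁻): pKₐ(HN₃) ≈ 4.7
hydrosulfide: pKₐ(H₂S) ≈ 7 — larger and more polarisable than the oxygen analogue
CH₃CH₂O⁻: pKₐ(CH₃CH₂OH) ≈ 16
amide anion (NH₂⁻): pKₐ(NH₃) ≈ 38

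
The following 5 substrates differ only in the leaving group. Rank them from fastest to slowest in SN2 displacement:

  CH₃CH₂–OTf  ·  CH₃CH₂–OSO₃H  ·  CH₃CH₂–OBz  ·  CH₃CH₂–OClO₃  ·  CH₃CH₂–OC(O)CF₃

The skeletons are identical, so relative rate is governed entirely by leaving-group ability.
Rank by basicity of the departing species: weakest base leaves most easily.
CH₃CH₂–OTf loses OTf⁻: pKₐ(CF₃SO₃H (triflic acid)) ≈ -14
CH₃CH₂–OClO₃ loses ClO₄⁻: pKₐ(HClO₄) ≈ -10
CH₃CH₂–OSO₃H loses HSO₄⁻: pKₐ(H₂SO₄) ≈ -3
CH₃CH₂–OC(O)CF₃ loses CF₃COO⁻: pKₐ(CF₃COOH) ≈ 0.2
CH₃CH₂–OBz loses PhCOO⁻: pKₐ(C₆H₅COOH) ≈ 4.2

CH₃CH₂–OTf > CH₃CH₂–OClO₃ > CH₃CH₂–OSO₃H > CH₃CH₂–OC(O)CF₃ > CH₃CH₂–OBz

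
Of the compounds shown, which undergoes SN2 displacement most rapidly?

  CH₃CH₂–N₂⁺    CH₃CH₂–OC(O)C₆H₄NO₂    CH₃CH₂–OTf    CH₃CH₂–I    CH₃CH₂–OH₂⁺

CH₃CH₂–N₂⁺

Same R in every case — rank the leaving groups.
A good leaving group is a weak base: the lower the pKₐ of its conjugate acid, the more readily it departs.
CH₃CH₂–N₂⁺ loses N₂: no meaningful conjugate acid; N₂ departs as an exceptionally stable neutral molecule
CH₃CH₂–OTf loses OTf⁻: pKₐ(CF₃SO₃H (triflic acid)) ≈ -14
CH₃CH₂–I loses I⁻: pKₐ(HI) ≈ -10
CH₃CH₂–OH₂⁺ loses H₂O: pKₐ(H₃O⁺) ≈ -1.7
CH₃CH₂–OC(O)C₆H₄NO₂ loses p-O₂N–C₆H₄–COO⁻: pKₐ(p-nitrobenzoic acid) ≈ 3.4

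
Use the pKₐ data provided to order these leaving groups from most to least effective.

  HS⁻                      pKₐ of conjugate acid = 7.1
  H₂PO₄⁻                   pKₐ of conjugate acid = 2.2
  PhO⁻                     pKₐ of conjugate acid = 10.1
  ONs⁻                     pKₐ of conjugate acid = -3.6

Lower conjugate-acid pKₐ ⇒ weaker base ⇒ better leaving group.
Sorting by the given values: ONs⁻ (-3.6), H₂PO₄⁻ (2.2), HS⁻ (7.1), PhO⁻ (10.1).

ONs⁻ > H₂PO₄⁻ > HS⁻ > PhO⁻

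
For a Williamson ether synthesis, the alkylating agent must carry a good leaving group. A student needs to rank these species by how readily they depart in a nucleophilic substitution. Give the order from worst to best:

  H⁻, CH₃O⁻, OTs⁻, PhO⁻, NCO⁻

H⁻ < CH₃O⁻ < PhO⁻ < NCO⁻ < OTs⁻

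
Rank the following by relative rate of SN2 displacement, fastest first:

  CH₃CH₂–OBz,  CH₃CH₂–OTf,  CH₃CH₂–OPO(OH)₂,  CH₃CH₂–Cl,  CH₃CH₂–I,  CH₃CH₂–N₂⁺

Identical carbon frameworks mean the comparison reduces to leaving-group quality.
Leaving-group ability tracks the stability of the departed species; conjugate-acid pKₐ is the usual yardstick (lower pKₐ → better LG).
CH₃CH₂–N₂⁺ loses N₂: no meaningful conjugate acid; N₂ departs as an exceptionally stable neutral molecule
CH₃CH₂–OTf loses OTf⁻: pKₐ(CF₃SO₃H (triflic acid)) ≈ -14
CH₃CH₂–I loses I⁻: pKₐ(HI) ≈ -10
CH₃CH₂–Cl loses Cl⁻: pKₐ(HCl) ≈ -7
CH₃CH₂–OPO(OH)₂ loses H₂PO₄⁻: pKₐ(H₃PO₄) ≈ 2.1
CH₃CH₂–OBz loses PhCOO⁻: pKₐ(C₆H₅COOH) ≈ 4.2

CH₃CH₂–N₂⁺ > CH₃CH₂–OTf > CH₃CH₂–I > CH₃CH₂–Cl > CH₃CH₂–OPO(OH)₂ > CH₃CH₂–OBz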